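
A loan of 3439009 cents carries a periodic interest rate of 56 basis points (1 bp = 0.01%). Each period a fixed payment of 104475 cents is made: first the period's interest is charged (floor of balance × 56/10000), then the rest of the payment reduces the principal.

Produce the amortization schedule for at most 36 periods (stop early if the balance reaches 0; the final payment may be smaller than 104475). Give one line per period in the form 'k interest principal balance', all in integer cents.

1 19258 85217 3353792
2 18781 85694 3268098
3 18301 86174 3181924
4 17818 86657 3095267
5 17333 87142 3008125
6 16845 87630 2920495
7 16354 88121 2832374
8 15861 88614 2743760
9 15365 89110 2654650
10 14866 89609 2565041
11 14364 90111 2474930
12 13859 90616 2384314
13 13352 91123 2293191
14 12841 91634 2201557
15 12328 92147 2109410
16 11812 92663 2016747
17 11293 93182 1923565
18 10771 93704 1829861
19 10247 94228 1735633
20 9719 94756 1640877
21 9188 95287 1545590
22 8655 95820 1449770
23 8118 96357 1353413
24 7579 96896 1256517
25 7036 97439 1159078
26 6490 97985 1061093
27 5942 98533 962560
28 5390 99085 863475
29 4835 99640 763835
30 4277 100198 663637
31 3716 100759 562878
32 3152 101323 461555
33 2584 101891 359664
34 2014 102461 257203
35 1440 103035 154168
36 863 103612 50556

1. interest=⌊3439009·56/10000⌋=19258; principal=104475-19258=85217; balance=3439009-85217=3353792
2. interest=⌊3353792·56/10000⌋=18781; principal=104475-18781=85694; balance=3353792-85694=3268098
3. interest=⌊3268098·56/10000⌋=18301; principal=104475-18301=86174; balance=3268098-86174=3181924
4. interest=⌊3181924·56/10000⌋=17818; principal=104475-17818=86657; balance=3181924-86657=3095267
5. interest=⌊3095267·56/10000⌋=17333; principal=104475-17333=87142; balance=3095267-87142=3008125
6. interest=⌊3008125·56/10000⌋=16845; principal=104475-16845=87630; balance=3008125-87630=2920495
7. interest=⌊2920495·56/10000⌋=16354; principal=104475-16354=88121; balance=2920495-88121=2832374
8. interest=⌊2832374·56/10000⌋=15861; principal=104475-15861=88614; balance=2832374-88614=2743760
9. interest=⌊2743760·56/10000⌋=15365; principal=104475-15365=89110; balance=2743760-89110=2654650
10. interest=⌊2654650·56/10000⌋=14866; principal=104475-14866=89609; balance=2654650-89609=2565041
11. interest=⌊2565041·56/10000⌋=14364; principal=104475-14364=90111; balance=2565041-90111=2474930
12. interest=⌊2474930·56/10000⌋=13859; principal=104475-13859=90616; balance=2474930-90616=2384314
13. interest=⌊2384314·56/10000⌋=13352; principal=104475-13352=91123; balance=2384314-91123=2293191
14. interest=⌊2293191·56/10000⌋=12841; principal=104475-12841=91634; balance=2293191-91634=2201557
15. interest=⌊2201557·56/10000⌋=12328; principal=104475-12328=92147; balance=2201557-92147=2109410
16. interest=⌊2109410·56/10000⌋=11812; principal=104475-11812=92663; balance=2109410-92663=2016747
17. interest=⌊2016747·56/10000⌋=11293; principal=104475-11293=93182; balance=2016747-93182=1923565
18. interest=⌊1923565·56/10000⌋=10771; principal=104475-10771=93704; balance=1923565-93704=1829861
19. interest=⌊1829861·56/10000⌋=10247; principal=104475-10247=94228; balance=1829861-94228=1735633
20. interest=⌊1735633·56/10000⌋=9719; principal=104475-9719=94756; balance=1735633-94756=1640877
21. interest=⌊1640877·56/10000⌋=9188; principal=104475-9188=95287; balance=1640877-95287=1545590
22. interest=⌊1545590·56/10000⌋=8655; principal=104475-8655=95820; balance=1545590-95820=1449770
23. interest=⌊1449770·56/10000⌋=8118; principal=104475-8118=96357; balance=1449770-96357=1353413
24. interest=⌊1353413·56/10000⌋=7579; principal=104475-7579=96896; balance=1353413-96896=1256517
25. interest=⌊1256517·56/10000⌋=7036; principal=104475-7036=97439; balance=1256517-97439=1159078
26. interest=⌊1159078·56/10000⌋=6490; principal=104475-6490=97985; balance=1159078-97985=1061093
27. interest=⌊1061093·56/10000⌋=5942; principal=104475-5942=98533; balance=1061093-98533=962560
28. interest=⌊962560·56/10000⌋=5390; principal=104475-5390=99085; balance=962560-99085=863475
29. interest=⌊863475·56/10000⌋=4835; principal=104475-4835=99640; balance=863475-99640=763835
30. interest=⌊763835·56/10000⌋=4277; principal=104475-4277=100198; balance=763835-100198=663637
31. interest=⌊663637·56/10000⌋=3716; principal=104475-3716=100759; balance=663637-100759=562878
32. interest=⌊562878·56/10000⌋=3152; principal=104475-3152=101323; balance=562878-101323=461555
33. interest=⌊461555·56/10000⌋=2584; principal=104475-2584=101891; balance=461555-101891=359664
34. interest=⌊359664·56/10000⌋=2014; principal=104475-2014=102461; balance=359664-102461=257203
35. interest=⌊257203·56/10000⌋=1440; principal=104475-1440=103035; balance=257203-103035=154168
36. interest=⌊154168·56/10000⌋=863; principal=104475-863=103612; balance=154168-103612=50556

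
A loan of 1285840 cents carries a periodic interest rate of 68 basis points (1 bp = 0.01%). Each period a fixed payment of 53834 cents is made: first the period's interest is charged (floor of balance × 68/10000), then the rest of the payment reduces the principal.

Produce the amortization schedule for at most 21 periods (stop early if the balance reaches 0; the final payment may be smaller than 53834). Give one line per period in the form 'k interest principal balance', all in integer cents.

1 8743 45091 1240749
2 8437 45397 1195352
3 8128 45706 1149646
4 7817 46017 1103629
5 7504 46330 1057299
6 7189 46645 1010654
7 6872 46962 963692
8 6553 47281 916411
9 6231 47603 868808
10 5907 47927 820881
11 5581 48253 772628
12 5253 48581 724047
13 4923 48911 675136
14 4590 49244 625892
15 4256 49578 576314
16 3918 49916 526398
17 3579 50255 476143
18 3237 50597 425546
19 2893 50941 374605
20 2547 51287 323318
21 2198 51636 271682

1. interest=⌊1285840·68/10000⌋=8743; principal=53834-8743=45091; balance=1285840-45091=1240749
2. interest=⌊1240749·68/10000⌋=8437; principal=53834-8437=45397; balance=1240749-45397=1195352
3. interest=⌊1195352·68/10000⌋=8128; principal=53834-8128=45706; balance=1195352-45706=1149646
4. interest=⌊1149646·68/10000⌋=7817; principal=53834-7817=46017; balance=1149646-46017=1103629
5. interest=⌊1103629·68/10000⌋=7504; principal=53834-7504=46330; balance=1103629-46330=1057299
6. interest=⌊1057299·68/10000⌋=7189; principal=53834-7189=46645; balance=1057299-46645=1010654
7. interest=⌊1010654·68/10000⌋=6872; principal=53834-6872=46962; balance=1010654-46962=963692
8. interest=⌊963692·68/10000⌋=6553; principal=53834-6553=47281; balance=963692-47281=916411
9. interest=⌊916411·68/10000⌋=6231; principal=53834-6231=47603; balance=916411-47603=868808
10. interest=⌊868808·68/10000⌋=5907; principal=53834-5907=47927; balance=868808-47927=820881
11. interest=⌊820881·68/10000⌋=5581; principal=53834-5581=48253; balance=820881-48253=772628
12. interest=⌊772628·68/10000⌋=5253; principal=53834-5253=48581; balance=772628-48581=724047
13. interest=⌊724047·68/10000⌋=4923; principal=53834-4923=48911; balance=724047-48911=675136
14. interest=⌊675136·68/10000⌋=4590; principal=53834-4590=49244; balance=675136-49244=625892
15. interest=⌊625892·68/10000⌋=4256; principal=53834-4256=49578; balance=625892-49578=576314
16. interest=⌊576314·68/10000⌋=3918; principal=53834-3918=49916; balance=576314-49916=526398
17. interest=⌊526398·68/10000⌋=3579; principal=53834-3579=50255; balance=526398-50255=476143
18. interest=⌊476143·68/10000⌋=3237; principal=53834-3237=50597; balance=476143-50597=425546
19. interest=⌊425546·68/10000⌋=2893; principal=53834-2893=50941; balance=425546-50941=374605
20. interest=⌊374605·68/10000⌋=2547; principal=53834-2547=51287; balance=374605-51287=323318
21. interest=⌊323318·68/10000⌋=2198; principal=53834-2198=51636; balance=323318-51636=271682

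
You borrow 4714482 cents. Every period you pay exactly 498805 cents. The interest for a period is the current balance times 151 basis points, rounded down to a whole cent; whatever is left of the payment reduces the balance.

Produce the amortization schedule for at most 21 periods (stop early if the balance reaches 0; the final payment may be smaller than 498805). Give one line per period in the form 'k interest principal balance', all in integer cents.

1 71188 427617 4286865
2 64731 434074 3852791
3 58177 440628 3412163
4 51523 447282 2964881
5 44769 454036 2510845
6 37913 460892 2049953
7 30954 467851 1582102
8 23889 474916 1107186
9 16718 482087 625099
10 9438 489367 135732
11 2049 135732 0

1. interest=⌊4714482·151/10000⌋=71188; principal=498805-71188=427617; balance=4714482-427617=4286865
2. interest=⌊4286865·151/10000⌋=64731; principal=498805-64731=434074; balance=4286865-434074=3852791
3. interest=⌊3852791·151/10000⌋=58177; principal=498805-58177=440628; balance=3852791-440628=3412163
4. interest=⌊3412163·151/10000⌋=51523; principal=498805-51523=447282; balance=3412163-447282=2964881
5. interest=⌊2964881·151/10000⌋=44769; principal=498805-44769=454036; balance=2964881-454036=2510845
6. interest=⌊2510845·151/10000⌋=37913; principal=498805-37913=460892; balance=2510845-460892=2049953
7. interest=⌊2049953·151/10000⌋=30954; principal=498805-30954=467851; balance=2049953-467851=1582102
8. interest=⌊1582102·151/10000⌋=23889; principal=498805-23889=474916; balance=1582102-474916=1107186
9. interest=⌊1107186·151/10000⌋=16718; principal=498805-16718=482087; balance=1107186-482087=625099
10. interest=⌊625099·151/10000⌋=9438; principal=498805-9438=489367; balance=625099-489367=135732
11. interest=⌊135732·151/10000⌋=2049; principal=min(498805-2049,135732)=135732; balance=135732-135732=0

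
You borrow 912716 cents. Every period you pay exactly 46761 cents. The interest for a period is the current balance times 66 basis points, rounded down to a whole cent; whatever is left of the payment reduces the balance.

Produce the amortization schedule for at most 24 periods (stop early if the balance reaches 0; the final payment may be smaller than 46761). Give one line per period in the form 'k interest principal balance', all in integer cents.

1. interest=⌊912716·66/10000⌋=6023; principal=46761-6023=40738; balance=912716-40738=871978
2. interest=⌊871978·66/10000⌋=5755; principal=46761-5755=41006; balance=871978-41006=830972
3. interest=⌊830972·66/10000⌋=5484; principal=46761-5484=41277; balance=830972-41277=789695
4. interest=⌊789695·66/10000⌋=5211; principal=46761-5211=41550; balance=789695-41550=748145
5. interest=⌊748145·66/10000⌋=4937; principal=46761-4937=41824; balance=748145-41824=706321
6. interest=⌊706321·66/10000⌋=4661; principal=46761-4661=42100; balance=706321-42100=664221
7. interest=⌊664221·66/10000⌋=4383; principal=46761-4383=42378; balance=664221-42378=621843
8. interest=⌊621843·66/10000⌋=4104; principal=46761-4104=42657; balance=621843-42657=579186
9. interest=⌊579186·66/10000⌋=3822; principal=46761-3822=42939; balance=579186-42939=536247
10. interest=⌊536247·66/10000⌋=3539; principal=46761-3539=43222; balance=536247-43222=493025
11. interest=⌊493025·66/10000⌋=3253; principal=46761-3253=43508; balance=493025-43508=449517
12. interest=⌊449517·66/10000⌋=2966; principal=46761-2966=43795; balance=449517-43795=405722
13. interest=⌊405722·66/10000⌋=2677; principal=46761-2677=44084; balance=405722-44084=361638
14. interest=⌊361638·66/10000⌋=2386; principal=46761-2386=44375; balance=361638-44375=317263
15. interest=⌊317263·66/10000⌋=2093; principal=46761-2093=44668; balance=317263-44668=272595
16. interest=⌊272595·66/10000⌋=1799; principal=46761-1799=44962; balance=272595-44962=227633
17. interest=⌊227633·66/10000⌋=1502; principal=46761-1502=45259; balance=227633-45259=182374
18. interest=⌊182374·66/10000⌋=1203; principal=46761-1203=45558; balance=182374-45558=136816
19. interest=⌊136816·66/10000⌋=902; principal=46761-902=45859; balance=136816-45859=90957
20. interest=⌊90957·66/10000⌋=600; principal=46761-600=46161; balance=90957-46161=44796
21. interest=⌊44796·66/10000⌋=295; principal=min(46761-295,44796)=44796; balance=44796-44796=0

1 6023 40738 871978
2 5755 41006 830972
3 5484 41277 789695
4 5211 41550 748145
5 4937 41824 706321
6 4661 42100 664221
7 4383 42378 621843
8 4104 42657 579186
9 3822 42939 536247
10 3539 43222 493025
11 3253 43508 449517
12 2966 43795 405722
13 2677 44084 361638
14 2386 44375 317263
15 2093 44668 272595
16 1799 44962 227633
17 1502 45259 182374
18 1203 45558 136816
19 902 45859 90957
20 600 46161 44796
21 295 44796 0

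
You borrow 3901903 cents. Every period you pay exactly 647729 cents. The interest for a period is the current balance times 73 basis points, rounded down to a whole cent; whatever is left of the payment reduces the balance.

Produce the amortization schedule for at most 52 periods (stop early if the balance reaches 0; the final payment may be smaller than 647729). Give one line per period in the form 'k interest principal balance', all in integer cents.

1 28483 619246 3282657
2 23963 623766 2658891
3 19409 628320 2030571
4 14823 632906 1397665
5 10202 637527 760138
6 5549 642180 117958
7 861 117958 0

1. interest=⌊3901903·73/10000⌋=28483; principal=647729-28483=619246; balance=3901903-619246=3282657
2. interest=⌊3282657·73/10000⌋=23963; principal=647729-23963=623766; balance=3282657-623766=2658891
3. interest=⌊2658891·73/10000⌋=19409; principal=647729-19409=628320; balance=2658891-628320=2030571
4. interest=⌊2030571·73/10000⌋=14823; principal=647729-14823=632906; balance=2030571-632906=1397665
5. interest=⌊1397665·73/10000⌋=10202; principal=647729-10202=637527; balance=1397665-637527=760138
6. interest=⌊760138·73/10000⌋=5549; principal=647729-5549=642180; balance=760138-642180=117958
7. interest=⌊117958·73/10000⌋=861; principal=min(647729-861,117958)=117958; balance=117958-117958=0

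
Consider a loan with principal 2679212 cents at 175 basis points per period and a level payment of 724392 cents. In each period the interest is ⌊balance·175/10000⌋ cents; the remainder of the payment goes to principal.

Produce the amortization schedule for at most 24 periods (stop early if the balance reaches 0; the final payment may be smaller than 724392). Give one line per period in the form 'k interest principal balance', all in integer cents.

1. interest=⌊2679212·175/10000⌋=46886; principal=724392-46886=677506; balance=2679212-677506=2001706
2. interest=⌊2001706·175/10000⌋=35029; principal=724392-35029=689363; balance=2001706-689363=1312343
3. interest=⌊1312343·175/10000⌋=22966; principal=724392-22966=701426; balance=1312343-701426=610917
4. interest=⌊610917·175/10000⌋=10691; principal=min(724392-10691,610917)=610917; balance=610917-610917=0

1 46886 677506 2001706
2 35029 689363 1312343
3 22966 701426 610917
4 10691 610917 0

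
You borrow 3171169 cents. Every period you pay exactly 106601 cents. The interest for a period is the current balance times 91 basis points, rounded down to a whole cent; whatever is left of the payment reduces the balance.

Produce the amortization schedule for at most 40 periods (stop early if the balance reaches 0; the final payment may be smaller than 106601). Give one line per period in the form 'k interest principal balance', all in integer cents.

1 28857 77744 3093425
2 28150 78451 3014974
3 27436 79165 2935809
4 26715 79886 2855923
5 25988 80613 2775310
6 25255 81346 2693964
7 24515 82086 2611878
8 23768 82833 2529045
9 23014 83587 2445458
10 22253 84348 2361110
11 21486 85115 2275995
12 20711 85890 2190105
13 19929 86672 2103433
14 19141 87460 2015973
15 18345 88256 1927717
16 17542 89059 1838658
17 16731 89870 1748788
18 15913 90688 1658100
19 15088 91513 1566587
20 14255 92346 1474241
21 13415 93186 1381055
22 12567 94034 1287021
23 11711 94890 1192131
24 10848 95753 1096378
25 9977 96624 999754
26 9097 97504 902250
27 8210 98391 803859
28 7315 99286 704573
29 6411 100190 604383
30 5499 101102 503281
31 4579 102022 401259
32 3651 102950 298309
33 2714 103887 194422
34 1769 104832 89590
35 815 89590 0

1. interest=⌊3171169·91/10000⌋=28857; principal=106601-28857=77744; balance=3171169-77744=3093425
2. interest=⌊3093425·91/10000⌋=28150; principal=106601-28150=78451; balance=3093425-78451=3014974
3. interest=⌊3014974·91/10000⌋=27436; principal=106601-27436=79165; balance=3014974-79165=2935809
4. interest=⌊2935809·91/10000⌋=26715; principal=106601-26715=79886; balance=2935809-79886=2855923
5. interest=⌊2855923·91/10000⌋=25988; principal=106601-25988=80613; balance=2855923-80613=2775310
6. interest=⌊2775310·91/10000⌋=25255; principal=106601-25255=81346; balance=2775310-81346=2693964
7. interest=⌊2693964·91/10000⌋=24515; principal=106601-24515=82086; balance=2693964-82086=2611878
8. interest=⌊2611878·91/10000⌋=23768; principal=106601-23768=82833; balance=2611878-82833=2529045
9. interest=⌊2529045·91/10000⌋=23014; principal=106601-23014=83587; balance=2529045-83587=2445458
10. interest=⌊2445458·91/10000⌋=22253; principal=106601-22253=84348; balance=2445458-84348=2361110
11. interest=⌊2361110·91/10000⌋=21486; principal=106601-21486=85115; balance=2361110-85115=2275995
12. interest=⌊2275995·91/10000⌋=20711; principal=106601-20711=85890; balance=2275995-85890=2190105
13. interest=⌊2190105·91/10000⌋=19929; principal=106601-19929=86672; balance=2190105-86672=2103433
14. interest=⌊2103433·91/10000⌋=19141; principal=106601-19141=87460; balance=2103433-87460=2015973
15. interest=⌊2015973·91/10000⌋=18345; principal=106601-18345=88256; balance=2015973-88256=1927717
16. interest=⌊1927717·91/10000⌋=17542; principal=106601-17542=89059; balance=1927717-89059=1838658
17. interest=⌊1838658·91/10000⌋=16731; principal=106601-16731=89870; balance=1838658-89870=1748788
18. interest=⌊1748788·91/10000⌋=15913; principal=106601-15913=90688; balance=1748788-90688=1658100
19. interest=⌊1658100·91/10000⌋=15088; principal=106601-15088=91513; balance=1658100-91513=1566587
20. interest=⌊1566587·91/10000⌋=14255; principal=106601-14255=92346; balance=1566587-92346=1474241
21. interest=⌊1474241·91/10000⌋=13415; principal=106601-13415=93186; balance=1474241-93186=1381055
22. interest=⌊1381055·91/10000⌋=12567; principal=106601-12567=94034; balance=1381055-94034=1287021
23. interest=⌊1287021·91/10000⌋=11711; principal=106601-11711=94890; balance=1287021-94890=1192131
24. interest=⌊1192131·91/10000⌋=10848; principal=106601-10848=95753; balance=1192131-95753=1096378
25. interest=⌊1096378·91/10000⌋=9977; principal=106601-9977=96624; balance=1096378-96624=999754
26. interest=⌊999754·91/10000⌋=9097; principal=106601-9097=97504; balance=999754-97504=902250
27. interest=⌊902250·91/10000⌋=8210; principal=106601-8210=98391; balance=902250-98391=803859
28. interest=⌊803859·91/10000⌋=7315; principal=106601-7315=99286; balance=803859-99286=704573
29. interest=⌊704573·91/10000⌋=6411; principal=106601-6411=100190; balance=704573-100190=604383
30. interest=⌊604383·91/10000⌋=5499; principal=106601-5499=101102; balance=604383-101102=503281
31. interest=⌊503281·91/10000⌋=4579; principal=106601-4579=102022; balance=503281-102022=401259
32. interest=⌊401259·91/10000⌋=3651; principal=106601-3651=102950; balance=401259-102950=298309
33. interest=⌊298309·91/10000⌋=2714; principal=106601-2714=103887; balance=298309-103887=194422
34. interest=⌊194422·91/10000⌋=1769; principal=106601-1769=104832; balance=194422-104832=89590
35. interest=⌊89590·91/10000⌋=815; principal=min(106601-815,89590)=89590; balance=89590-89590=0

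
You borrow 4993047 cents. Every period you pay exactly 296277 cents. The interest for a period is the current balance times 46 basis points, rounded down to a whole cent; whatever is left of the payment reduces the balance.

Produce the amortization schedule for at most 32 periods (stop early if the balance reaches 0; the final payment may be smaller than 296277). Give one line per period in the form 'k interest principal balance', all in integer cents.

1. interest=⌊4993047·46/10000⌋=22968; principal=296277-22968=273309; balance=4993047-273309=4719738
2. interest=⌊4719738·46/10000⌋=21710; principal=296277-21710=274567; balance=4719738-274567=4445171
3. interest=⌊4445171·46/10000⌋=20447; principal=296277-20447=275830; balance=4445171-275830=4169341
4. interest=⌊4169341·46/10000⌋=19178; principal=296277-19178=277099; balance=4169341-277099=3892242
5. interest=⌊3892242·46/10000⌋=17904; principal=296277-17904=278373; balance=3892242-278373=3613869
6. interest=⌊3613869·46/10000⌋=16623; principal=296277-16623=279654; balance=3613869-279654=3334215
7. interest=⌊3334215·46/10000⌋=15337; principal=296277-15337=280940; balance=3334215-280940=3053275
8. interest=⌊3053275·46/10000⌋=14045; principal=296277-14045=282232; balance=3053275-282232=2771043
9. interest=⌊2771043·46/10000⌋=12746; principal=296277-12746=283531; balance=2771043-283531=2487512
10. interest=⌊2487512·46/10000⌋=11442; principal=296277-11442=284835; balance=2487512-284835=2202677
11. interest=⌊2202677·46/10000⌋=10132; principal=296277-10132=286145; balance=2202677-286145=1916532
12. interest=⌊1916532·46/10000⌋=8816; principal=296277-8816=287461; balance=1916532-287461=1629071
13. interest=⌊1629071·46/10000⌋=7493; principal=296277-7493=288784; balance=1629071-288784=1340287
14. interest=⌊1340287·46/10000⌋=6165; principal=296277-6165=290112; balance=1340287-290112=1050175
15. interest=⌊1050175·46/10000⌋=4830; principal=296277-4830=291447; balance=1050175-291447=758728
16. interest=⌊758728·46/10000⌋=3490; principal=296277-3490=292787; balance=758728-292787=465941
17. interest=⌊465941·46/10000⌋=2143; principal=296277-2143=294134; balance=465941-294134=171807
18. interest=⌊171807·46/10000⌋=790; principal=min(296277-790,171807)=171807; balance=171807-171807=0

1 22968 273309 4719738
2 21710 274567 4445171
3 20447 275830 4169341
4 19178 277099 3892242
5 17904 278373 3613869
6 16623 279654 3334215
7 15337 280940 3053275
8 14045 282232 2771043
9 12746 283531 2487512
10 11442 284835 2202677
11 10132 286145 1916532
12 8816 287461 1629071
13 7493 288784 1340287
14 6165 290112 1050175
15 4830 291447 758728
16 3490 292787 465941
17 2143 294134 171807
18 790 171807 0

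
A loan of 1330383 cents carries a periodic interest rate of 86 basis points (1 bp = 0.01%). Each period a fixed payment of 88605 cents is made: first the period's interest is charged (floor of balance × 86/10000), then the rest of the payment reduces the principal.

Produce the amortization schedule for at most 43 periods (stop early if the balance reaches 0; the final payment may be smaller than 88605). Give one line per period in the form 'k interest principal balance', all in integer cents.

1 11441 77164 1253219
2 10777 77828 1175391
3 10108 78497 1096894
4 9433 79172 1017722
5 8752 79853 937869
6 8065 80540 857329
7 7373 81232 776097
8 6674 81931 694166
9 5969 82636 611530
10 5259 83346 528184
11 4542 84063 444121
12 3819 84786 359335
13 3090 85515 273820
14 2354 86251 187569
15 1613 86992 100577
16 864 87741 12836
17 110 12836 0

1. interest=⌊1330383·86/10000⌋=11441; principal=88605-11441=77164; balance=1330383-77164=1253219
2. interest=⌊1253219·86/10000⌋=10777; principal=88605-10777=77828; balance=1253219-77828=1175391
3. interest=⌊1175391·86/10000⌋=10108; principal=88605-10108=78497; balance=1175391-78497=1096894
4. interest=⌊1096894·86/10000⌋=9433; principal=88605-9433=79172; balance=1096894-79172=1017722
5. interest=⌊1017722·86/10000⌋=8752; principal=88605-8752=79853; balance=1017722-79853=937869
6. interest=⌊937869·86/10000⌋=8065; principal=88605-8065=80540; balance=937869-80540=857329
7. interest=⌊857329·86/10000⌋=7373; principal=88605-7373=81232; balance=857329-81232=776097
8. interest=⌊776097·86/10000⌋=6674; principal=88605-6674=81931; balance=776097-81931=694166
9. interest=⌊694166·86/10000⌋=5969; principal=88605-5969=82636; balance=694166-82636=611530
10. interest=⌊611530·86/10000⌋=5259; principal=88605-5259=83346; balance=611530-83346=528184
11. interest=⌊528184·86/10000⌋=4542; principal=88605-4542=84063; balance=528184-84063=444121
12. interest=⌊444121·86/10000⌋=3819; principal=88605-3819=84786; balance=444121-84786=359335
13. interest=⌊359335·86/10000⌋=3090; principal=88605-3090=85515; balance=359335-85515=273820
14. interest=⌊273820·86/10000⌋=2354; principal=88605-2354=86251; balance=273820-86251=187569
15. interest=⌊187569·86/10000⌋=1613; principal=88605-1613=86992; balance=187569-86992=100577
16. interest=⌊100577·86/10000⌋=864; principal=88605-864=87741; balance=100577-87741=12836
17. interest=⌊12836·86/10000⌋=110; principal=min(88605-110,12836)=12836; balance=12836-12836=0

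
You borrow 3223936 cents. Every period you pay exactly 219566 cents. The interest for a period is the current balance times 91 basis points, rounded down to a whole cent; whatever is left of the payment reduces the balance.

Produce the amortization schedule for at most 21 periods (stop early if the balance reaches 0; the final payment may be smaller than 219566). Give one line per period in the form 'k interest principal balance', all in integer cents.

1. interest=⌊3223936·91/10000⌋=29337; principal=219566-29337=190229; balance=3223936-190229=3033707
2. interest=⌊3033707·91/10000⌋=27606; principal=219566-27606=191960; balance=3033707-191960=2841747
3. interest=⌊2841747·91/10000⌋=25859; principal=219566-25859=193707; balance=2841747-193707=2648040
4. interest=⌊2648040·91/10000⌋=24097; principal=219566-24097=195469; balance=2648040-195469=2452571
5. interest=⌊2452571·91/10000⌋=22318; principal=219566-22318=197248; balance=2452571-197248=2255323
6. interest=⌊2255323·91/10000⌋=20523; principal=219566-20523=199043; balance=2255323-199043=2056280
7. interest=⌊2056280·91/10000⌋=18712; principal=219566-18712=200854; balance=2056280-200854=1855426
8. interest=⌊1855426·91/10000⌋=16884; principal=219566-16884=202682; balance=1855426-202682=1652744
9. interest=⌊1652744·91/10000⌋=15039; principal=219566-15039=204527; balance=1652744-204527=1448217
10. interest=⌊1448217·91/10000⌋=13178; principal=219566-13178=206388; balance=1448217-206388=1241829
11. interest=⌊1241829·91/10000⌋=11300; principal=219566-11300=208266; balance=1241829-208266=1033563
12. interest=⌊1033563·91/10000⌋=9405; principal=219566-9405=210161; balance=1033563-210161=823402
13. interest=⌊823402·91/10000⌋=7492; principal=219566-7492=212074; balance=823402-212074=611328
14. interest=⌊611328·91/10000⌋=5563; principal=219566-5563=214003; balance=611328-214003=397325
15. interest=⌊397325·91/10000⌋=3615; principal=219566-3615=215951; balance=397325-215951=181374
16. interest=⌊181374·91/10000⌋=1650; principal=min(219566-1650,181374)=181374; balance=181374-181374=0

1 29337 190229 3033707
2 27606 191960 2841747
3 25859 193707 2648040
4 24097 195469 2452571
5 22318 197248 2255323
6 20523 199043 2056280
7 18712 200854 1855426
8 16884 202682 1652744
9 15039 204527 1448217
10 13178 206388 1241829
11 11300 208266 1033563
12 9405 210161 823402
13 7492 212074 611328
14 5563 214003 397325
15 3615 215951 181374
16 1650 181374 0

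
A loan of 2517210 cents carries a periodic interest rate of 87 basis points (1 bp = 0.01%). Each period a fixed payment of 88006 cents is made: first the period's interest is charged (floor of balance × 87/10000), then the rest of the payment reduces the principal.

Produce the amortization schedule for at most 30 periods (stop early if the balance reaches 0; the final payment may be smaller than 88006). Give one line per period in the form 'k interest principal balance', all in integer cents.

1 21899 66107 2451103
2 21324 66682 2384421
3 20744 67262 2317159
4 20159 67847 2249312
5 19569 68437 2180875
6 18973 69033 2111842
7 18373 69633 2042209
8 17767 70239 1971970
9 17156 70850 1901120
10 16539 71467 1829653
11 15917 72089 1757564
12 15290 72716 1684848
13 14658 73348 1611500
14 14020 73986 1537514
15 13376 74630 1462884
16 12727 75279 1387605
17 12072 75934 1311671
18 11411 76595 1235076
19 10745 77261 1157815
20 10072 77934 1079881
21 9394 78612 1001269
22 8711 79295 921974
23 8021 79985 841989
24 7325 80681 761308
25 6623 81383 679925
26 5915 82091 597834
27 5201 82805 515029
28 4480 83526 431503
29 3754 84252 347251
30 3021 84985 262266

1. interest=⌊2517210·87/10000⌋=21899; principal=88006-21899=66107; balance=2517210-66107=2451103
2. interest=⌊2451103·87/10000⌋=21324; principal=88006-21324=66682; balance=2451103-66682=2384421
3. interest=⌊2384421·87/10000⌋=20744; principal=88006-20744=67262; balance=2384421-67262=2317159
4. interest=⌊2317159·87/10000⌋=20159; principal=88006-20159=67847; balance=2317159-67847=2249312
5. interest=⌊2249312·87/10000⌋=19569; principal=88006-19569=68437; balance=2249312-68437=2180875
6. interest=⌊2180875·87/10000⌋=18973; principal=88006-18973=69033; balance=2180875-69033=2111842
7. interest=⌊2111842·87/10000⌋=18373; principal=88006-18373=69633; balance=2111842-69633=2042209
8. interest=⌊2042209·87/10000⌋=17767; principal=88006-17767=70239; balance=2042209-70239=1971970
9. interest=⌊1971970·87/10000⌋=17156; principal=88006-17156=70850; balance=1971970-70850=1901120
10. interest=⌊1901120·87/10000⌋=16539; principal=88006-16539=71467; balance=1901120-71467=1829653
11. interest=⌊1829653·87/10000⌋=15917; principal=88006-15917=72089; balance=1829653-72089=1757564
12. interest=⌊1757564·87/10000⌋=15290; principal=88006-15290=72716; balance=1757564-72716=1684848
13. interest=⌊1684848·87/10000⌋=14658; principal=88006-14658=73348; balance=1684848-73348=1611500
14. interest=⌊1611500·87/10000⌋=14020; principal=88006-14020=73986; balance=1611500-73986=1537514
15. interest=⌊1537514·87/10000⌋=13376; principal=88006-13376=74630; balance=1537514-74630=1462884
16. interest=⌊1462884·87/10000⌋=12727; principal=88006-12727=75279; balance=1462884-75279=1387605
17. interest=⌊1387605·87/10000⌋=12072; principal=88006-12072=75934; balance=1387605-75934=1311671
18. interest=⌊1311671·87/10000⌋=11411; principal=88006-11411=76595; balance=1311671-76595=1235076
19. interest=⌊1235076·87/10000⌋=10745; principal=88006-10745=77261; balance=1235076-77261=1157815
20. interest=⌊1157815·87/10000⌋=10072; principal=88006-10072=77934; balance=1157815-77934=1079881
21. interest=⌊1079881·87/10000⌋=9394; principal=88006-9394=78612; balance=1079881-78612=1001269
22. interest=⌊1001269·87/10000⌋=8711; principal=88006-8711=79295; balance=1001269-79295=921974
23. interest=⌊921974·87/10000⌋=8021; principal=88006-8021=79985; balance=921974-79985=841989
24. interest=⌊841989·87/10000⌋=7325; principal=88006-7325=80681; balance=841989-80681=761308
25. interest=⌊761308·87/10000⌋=6623; principal=88006-6623=81383; balance=761308-81383=679925
26. interest=⌊679925·87/10000⌋=5915; principal=88006-5915=82091; balance=679925-82091=597834
27. interest=⌊597834·87/10000⌋=5201; principal=88006-5201=82805; balance=597834-82805=515029
28. interest=⌊515029·87/10000⌋=4480; principal=88006-4480=83526; balance=515029-83526=431503
29. interest=⌊431503·87/10000⌋=3754; principal=88006-3754=84252; balance=431503-84252=347251
30. interest=⌊347251·87/10000⌋=3021; principal=88006-3021=84985; balance=347251-84985=262266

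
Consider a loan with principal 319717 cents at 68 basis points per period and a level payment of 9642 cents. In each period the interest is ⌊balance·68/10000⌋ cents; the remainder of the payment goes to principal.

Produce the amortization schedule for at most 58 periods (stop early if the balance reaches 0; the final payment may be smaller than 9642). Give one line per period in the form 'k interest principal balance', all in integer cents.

1. interest=⌊319717·68/10000⌋=2174; principal=9642-2174=7468; balance=319717-7468=312249
2. interest=⌊312249·68/10000⌋=2123; principal=9642-2123=7519; balance=312249-7519=304730
3. interest=⌊304730·68/10000⌋=2072; principal=9642-2072=7570; balance=304730-7570=297160
4. interest=⌊297160·68/10000⌋=2020; principal=9642-2020=7622; balance=297160-7622=289538
5. interest=⌊289538·68/10000⌋=1968; principal=9642-1968=7674; balance=289538-7674=281864
6. interest=⌊281864·68/10000⌋=1916; principal=9642-1916=7726; balance=281864-7726=274138
7. interest=⌊274138·68/10000⌋=1864; principal=9642-1864=7778; balance=274138-7778=266360
8. interest=⌊266360·68/10000⌋=1811; principal=9642-1811=7831; balance=266360-7831=258529
9. interest=⌊258529·68/10000⌋=1757; principal=9642-1757=7885; balance=258529-7885=250644
10. interest=⌊250644·68/10000⌋=1704; principal=9642-1704=7938; balance=250644-7938=242706
11. interest=⌊242706·68/10000⌋=1650; principal=9642-1650=7992; balance=242706-7992=234714
12. interest=⌊234714·68/10000⌋=1596; principal=9642-1596=8046; balance=234714-8046=226668
13. interest=⌊226668·68/10000⌋=1541; principal=9642-1541=8101; balance=226668-8101=218567
14. interest=⌊218567·68/10000⌋=1486; principal=9642-1486=8156; balance=218567-8156=210411
15. interest=⌊210411·68/10000⌋=1430; principal=9642-1430=8212; balance=210411-8212=202199
16. interest=⌊202199·68/10000⌋=1374; principal=9642-1374=8268; balance=202199-8268=193931
17. interest=⌊193931·68/10000⌋=1318; principal=9642-1318=8324; balance=193931-8324=185607
18. interest=⌊185607·68/10000⌋=1262; principal=9642-1262=8380; balance=185607-8380=177227
19. interest=⌊177227·68/10000⌋=1205; principal=9642-1205=8437; balance=177227-8437=168790
20. interest=⌊168790·68/10000⌋=1147; principal=9642-1147=8495; balance=168790-8495=160295
21. interest=⌊160295·68/10000⌋=1090; principal=9642-1090=8552; balance=160295-8552=151743
22. interest=⌊151743·68/10000⌋=1031; principal=9642-1031=8611; balance=151743-8611=143132
23. interest=⌊143132·68/10000⌋=973; principal=9642-973=8669; balance=143132-8669=134463
24. interest=⌊134463·68/10000⌋=914; principal=9642-914=8728; balance=134463-8728=125735
25. interest=⌊125735·68/10000⌋=854; principal=9642-854=8788; balance=125735-8788=116947
26. interest=⌊116947·68/10000⌋=795; principal=9642-795=8847; balance=116947-8847=108100
27. interest=⌊108100·68/10000⌋=735; principal=9642-735=8907; balance=108100-8907=99193
28. interest=⌊99193·68/10000⌋=674; principal=9642-674=8968; balance=99193-8968=90225
29. interest=⌊90225·68/10000⌋=613; principal=9642-613=9029; balance=90225-9029=81196
30. interest=⌊81196·68/10000⌋=552; principal=9642-552=9090; balance=81196-9090=72106
31. interest=⌊72106·68/10000⌋=490; principal=9642-490=9152; balance=72106-9152=62954
32. interest=⌊62954·68/10000⌋=428; principal=9642-428=9214; balance=62954-9214=53740
33. interest=⌊53740·68/10000⌋=365; principal=9642-365=9277; balance=53740-9277=44463
34. interest=⌊44463·68/10000⌋=302; principal=9642-302=9340; balance=44463-9340=35123
35. interest=⌊35123·68/10000⌋=238; principal=9642-238=9404; balance=35123-9404=25719
36. interest=⌊25719·68/10000⌋=174; principal=9642-174=9468; balance=25719-9468=16251
37. interest=⌊16251·68/10000⌋=110; principal=9642-110=9532; balance=16251-9532=6719
38. interest=⌊6719·68/10000⌋=45; principal=min(9642-45,6719)=6719; balance=6719-6719=0

1 2174 7468 312249
2 2123 7519 304730
3 2072 7570 297160
4 2020 7622 289538
5 1968 7674 281864
6 1916 7726 274138
7 1864 7778 266360
8 1811 7831 258529
9 1757 7885 250644
10 1704 7938 242706
11 1650 7992 234714
12 1596 8046 226668
13 1541 8101 218567
14 1486 8156 210411
15 1430 8212 202199
16 1374 8268 193931
17 1318 8324 185607
18 1262 8380 177227
19 1205 8437 168790
20 1147 8495 160295
21 1090 8552 151743
22 1031 8611 143132
23 973 8669 134463
24 914 8728 125735
25 854 8788 116947
26 795 8847 108100
27 735 8907 99193
28 674 8968 90225
29 613 9029 81196
30 552 9090 72106
31 490 9152 62954
32 428 9214 53740
33 365 9277 44463
34 302 9340 35123
35 238 9404 25719
36 174 9468 16251
37 110 9532 6719
38 45 6719 0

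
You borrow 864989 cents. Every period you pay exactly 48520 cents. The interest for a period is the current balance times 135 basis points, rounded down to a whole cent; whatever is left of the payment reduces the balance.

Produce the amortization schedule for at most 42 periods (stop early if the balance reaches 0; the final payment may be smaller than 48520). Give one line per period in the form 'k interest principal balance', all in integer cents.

1. interest=⌊864989·135/10000⌋=11677; principal=48520-11677=36843; balance=864989-36843=828146
2. interest=⌊828146·135/10000⌋=11179; principal=48520-11179=37341; balance=828146-37341=790805
3. interest=⌊790805·135/10000⌋=10675; principal=48520-10675=37845; balance=790805-37845=752960
4. interest=⌊752960·135/10000⌋=10164; principal=48520-10164=38356; balance=752960-38356=714604
5. interest=⌊714604·135/10000⌋=9647; principal=48520-9647=38873; balance=714604-38873=675731
6. interest=⌊675731·135/10000⌋=9122; principal=48520-9122=39398; balance=675731-39398=636333
7. interest=⌊636333·135/10000⌋=8590; principal=48520-8590=39930; balance=636333-39930=596403
8. interest=⌊596403·135/10000⌋=8051; principal=48520-8051=40469; balance=596403-40469=555934
9. interest=⌊555934·135/10000⌋=7505; principal=48520-7505=41015; balance=555934-41015=514919
10. interest=⌊514919·135/10000⌋=6951; principal=48520-6951=41569; balance=514919-41569=473350
11. interest=⌊473350·135/10000⌋=6390; principal=48520-6390=42130; balance=473350-42130=431220
12. interest=⌊431220·135/10000⌋=5821; principal=48520-5821=42699; balance=431220-42699=388521
13. interest=⌊388521·135/10000⌋=5245; principal=48520-5245=43275; balance=388521-43275=345246
14. interest=⌊345246·135/10000⌋=4660; principal=48520-4660=43860; balance=345246-43860=301386
15. interest=⌊301386·135/10000⌋=4068; principal=48520-4068=44452; balance=301386-44452=256934
16. interest=⌊256934·135/10000⌋=3468; principal=48520-3468=45052; balance=256934-45052=211882
17. interest=⌊211882·135/10000⌋=2860; principal=48520-2860=45660; balance=211882-45660=166222
18. interest=⌊166222·135/10000⌋=2243; principal=48520-2243=46277; balance=166222-46277=119945
19. interest=⌊119945·135/10000⌋=1619; principal=48520-1619=46901; balance=119945-46901=73044
20. interest=⌊73044·135/10000⌋=986; principal=48520-986=47534; balance=73044-47534=25510
21. interest=⌊25510·135/10000⌋=344; principal=min(48520-344,25510)=25510; balance=25510-25510=0

1 11677 36843 828146
2 11179 37341 790805
3 10675 37845 752960
4 10164 38356 714604
5 9647 38873 675731
6 9122 39398 636333
7 8590 39930 596403
8 8051 40469 555934
9 7505 41015 514919
10 6951 41569 473350
11 6390 42130 431220
12 5821 42699 388521
13 5245 43275 345246
14 4660 43860 301386
15 4068 44452 256934
16 3468 45052 211882
17 2860 45660 166222
18 2243 46277 119945
19 1619 46901 73044
20 986 47534 25510
21 344 25510 0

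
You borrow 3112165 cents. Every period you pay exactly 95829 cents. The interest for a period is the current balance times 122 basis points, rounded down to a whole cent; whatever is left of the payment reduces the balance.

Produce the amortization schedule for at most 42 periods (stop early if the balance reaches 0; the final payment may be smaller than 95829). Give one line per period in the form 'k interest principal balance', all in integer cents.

1. interest=⌊3112165·122/10000⌋=37968; principal=95829-37968=57861; balance=3112165-57861=3054304
2. interest=⌊3054304·122/10000⌋=37262; principal=95829-37262=58567; balance=3054304-58567=2995737
3. interest=⌊2995737·122/10000⌋=36547; principal=95829-36547=59282; balance=2995737-59282=2936455
4. interest=⌊2936455·122/10000⌋=35824; principal=95829-35824=60005; balance=2936455-60005=2876450
5. interest=⌊2876450·122/10000⌋=35092; principal=95829-35092=60737; balance=2876450-60737=2815713
6. interest=⌊2815713·122/10000⌋=34351; principal=95829-34351=61478; balance=2815713-61478=2754235
7. interest=⌊2754235·122/10000⌋=33601; principal=95829-33601=62228; balance=2754235-62228=2692007
8. interest=⌊2692007·122/10000⌋=32842; principal=95829-32842=62987; balance=2692007-62987=2629020
9. interest=⌊2629020·122/10000⌋=32074; principal=95829-32074=63755; balance=2629020-63755=2565265
10. interest=⌊2565265·122/10000⌋=31296; principal=95829-31296=64533; balance=2565265-64533=2500732
11. interest=⌊2500732·122/10000⌋=30508; principal=95829-30508=65321; balance=2500732-65321=2435411
12. interest=⌊2435411·122/10000⌋=29712; principal=95829-29712=66117; balance=2435411-66117=2369294
13. interest=⌊2369294·122/10000⌋=28905; principal=95829-28905=66924; balance=2369294-66924=2302370
14. interest=⌊2302370·122/10000⌋=28088; principal=95829-28088=67741; balance=2302370-67741=2234629
15. interest=⌊2234629·122/10000⌋=27262; principal=95829-27262=68567; balance=2234629-68567=2166062
16. interest=⌊2166062·122/10000⌋=26425; principal=95829-26425=69404; balance=2166062-69404=2096658
17. interest=⌊2096658·122/10000⌋=25579; principal=95829-25579=70250; balance=2096658-70250=2026408
18. interest=⌊2026408·122/10000⌋=24722; principal=95829-24722=71107; balance=2026408-71107=1955301
19. interest=⌊1955301·122/10000⌋=23854; principal=95829-23854=71975; balance=1955301-71975=1883326
20. interest=⌊1883326·122/10000⌋=22976; principal=95829-22976=72853; balance=1883326-72853=1810473
21. interest=⌊1810473·122/10000⌋=22087; principal=95829-22087=73742; balance=1810473-73742=1736731
22. interest=⌊1736731·122/10000⌋=21188; principal=95829-21188=74641; balance=1736731-74641=1662090
23. interest=⌊1662090·122/10000⌋=20277; principal=95829-20277=75552; balance=1662090-75552=1586538
24. interest=⌊1586538·122/10000⌋=19355; principal=95829-19355=76474; balance=1586538-76474=1510064
25. interest=⌊1510064·122/10000⌋=18422; principal=95829-18422=77407; balance=1510064-77407=1432657
26. interest=⌊1432657·122/10000⌋=17478; principal=95829-17478=78351; balance=1432657-78351=1354306
27. interest=⌊1354306·122/10000⌋=16522; principal=95829-16522=79307; balance=1354306-79307=1274999
28. interest=⌊1274999·122/10000⌋=15554; principal=95829-15554=80275; balance=1274999-80275=1194724
29. interest=⌊1194724·122/10000⌋=14575; principal=95829-14575=81254; balance=1194724-81254=1113470
30. interest=⌊1113470·122/10000⌋=13584; principal=95829-13584=82245; balance=1113470-82245=1031225
31. interest=⌊1031225·122/10000⌋=12580; principal=95829-12580=83249; balance=1031225-83249=947976
32. interest=⌊947976·122/10000⌋=11565; principal=95829-11565=84264; balance=947976-84264=863712
33. interest=⌊863712·122/10000⌋=10537; principal=95829-10537=85292; balance=863712-85292=778420
34. interest=⌊778420·122/10000⌋=9496; principal=95829-9496=86333; balance=778420-86333=692087
35. interest=⌊692087·122/10000⌋=8443; principal=95829-8443=87386; balance=692087-87386=604701
36. interest=⌊604701·122/10000⌋=7377; principal=95829-7377=88452; balance=604701-88452=516249
37. interest=⌊516249·122/10000⌋=6298; principal=95829-6298=89531; balance=516249-89531=426718
38. interest=⌊426718·122/10000⌋=5205; principal=95829-5205=90624; balance=426718-90624=336094
39. interest=⌊336094·122/10000⌋=4100; principal=95829-4100=91729; balance=336094-91729=244365
40. interest=⌊244365·122/10000⌋=2981; principal=95829-2981=92848; balance=244365-92848=151517
41. interest=⌊151517·122/10000⌋=1848; principal=95829-1848=93981; balance=151517-93981=57536
42. interest=⌊57536·122/10000⌋=701; principal=min(95829-701,57536)=57536; balance=57536-57536=0

1 37968 57861 3054304
2 37262 58567 2995737
3 36547 59282 2936455
4 35824 60005 2876450
5 35092 60737 2815713
6 34351 61478 2754235
7 33601 62228 2692007
8 32842 62987 2629020
9 32074 63755 2565265
10 31296 64533 2500732
11 30508 65321 2435411
12 29712 66117 2369294
13 28905 66924 2302370
14 28088 67741 2234629
15 27262 68567 2166062
16 26425 69404 2096658
17 25579 70250 2026408
18 24722 71107 1955301
19 23854 71975 1883326
20 22976 72853 1810473
21 22087 73742 1736731
22 21188 74641 1662090
23 20277 75552 1586538
24 19355 76474 1510064
25 18422 77407 1432657
26 17478 78351 1354306
27 16522 79307 1274999
28 15554 80275 1194724
29 14575 81254 1113470
30 13584 82245 1031225
31 12580 83249 947976
32 11565 84264 863712
33 10537 85292 778420
34 9496 86333 692087
35 8443 87386 604701
36 7377 88452 516249
37 6298 89531 426718
38 5205 90624 336094
39 4100 91729 244365
40 2981 92848 151517
41 1848 93981 57536
42 701 57536 0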